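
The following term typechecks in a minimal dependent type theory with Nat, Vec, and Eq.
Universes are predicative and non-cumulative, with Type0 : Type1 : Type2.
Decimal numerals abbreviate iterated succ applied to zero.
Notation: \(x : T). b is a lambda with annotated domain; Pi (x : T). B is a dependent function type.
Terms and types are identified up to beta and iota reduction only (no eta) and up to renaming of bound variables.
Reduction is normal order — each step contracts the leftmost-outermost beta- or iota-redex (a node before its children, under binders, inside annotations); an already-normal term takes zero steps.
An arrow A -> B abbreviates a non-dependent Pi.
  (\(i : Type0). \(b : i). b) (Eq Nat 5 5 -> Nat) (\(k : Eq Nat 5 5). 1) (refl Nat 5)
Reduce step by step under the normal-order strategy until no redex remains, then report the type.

reduction (normal order):
  (\(i : Type0). \(b : i). b) (Eq Nat 5 5 -> Nat) (\(k : Eq Nat 5 5). 1) (refl Nat 5)
  ~> (\(i : Eq Nat 5 5 -> Nat). i) (\(b : Eq Nat 5 5). 1) (refl Nat 5)
  ~> (\(i : Eq Nat 5 5). 1) (refl Nat 5)
  ~> 1
type:
  Nat


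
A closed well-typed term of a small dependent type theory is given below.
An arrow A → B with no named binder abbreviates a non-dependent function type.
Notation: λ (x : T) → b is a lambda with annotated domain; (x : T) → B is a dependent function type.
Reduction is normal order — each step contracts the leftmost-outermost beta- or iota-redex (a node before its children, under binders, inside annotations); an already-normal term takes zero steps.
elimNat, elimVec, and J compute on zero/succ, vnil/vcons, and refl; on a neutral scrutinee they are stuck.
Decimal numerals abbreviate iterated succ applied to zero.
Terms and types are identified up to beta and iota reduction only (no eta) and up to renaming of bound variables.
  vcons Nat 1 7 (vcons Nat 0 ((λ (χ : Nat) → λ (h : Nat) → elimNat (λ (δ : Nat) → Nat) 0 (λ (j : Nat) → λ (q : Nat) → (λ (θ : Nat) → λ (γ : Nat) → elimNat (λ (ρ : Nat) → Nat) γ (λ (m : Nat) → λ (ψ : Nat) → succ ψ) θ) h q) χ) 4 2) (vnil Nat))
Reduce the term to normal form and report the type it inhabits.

normal form:
  vcons Nat 1 7 (vcons Nat 0 8 (vnil Nat))
the term's type:
  Vec Nat 2


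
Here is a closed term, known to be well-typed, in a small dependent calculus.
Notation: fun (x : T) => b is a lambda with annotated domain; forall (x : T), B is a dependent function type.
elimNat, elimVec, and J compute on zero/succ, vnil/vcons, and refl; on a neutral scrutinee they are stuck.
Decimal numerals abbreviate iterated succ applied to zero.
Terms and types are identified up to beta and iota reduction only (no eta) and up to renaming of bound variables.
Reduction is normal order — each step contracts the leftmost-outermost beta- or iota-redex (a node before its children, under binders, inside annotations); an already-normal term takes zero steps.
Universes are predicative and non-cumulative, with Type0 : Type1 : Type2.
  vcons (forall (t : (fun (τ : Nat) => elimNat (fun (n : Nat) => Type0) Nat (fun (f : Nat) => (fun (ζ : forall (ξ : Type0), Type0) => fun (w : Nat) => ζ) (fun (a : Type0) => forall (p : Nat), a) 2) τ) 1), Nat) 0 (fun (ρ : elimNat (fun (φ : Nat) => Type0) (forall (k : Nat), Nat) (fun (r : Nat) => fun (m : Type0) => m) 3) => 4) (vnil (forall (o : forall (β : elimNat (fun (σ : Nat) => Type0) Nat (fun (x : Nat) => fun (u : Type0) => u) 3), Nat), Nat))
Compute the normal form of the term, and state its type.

reduced normal form:
  vcons (forall (t : forall (τ : Nat), Nat), Nat) 0 (fun (n : forall (f : Nat), Nat) => 4) (vnil (forall (ζ : forall (ξ : Nat), Nat), Nat))
inferred type:
  Vec (forall (t : forall (τ : Nat), Nat), Nat) 1


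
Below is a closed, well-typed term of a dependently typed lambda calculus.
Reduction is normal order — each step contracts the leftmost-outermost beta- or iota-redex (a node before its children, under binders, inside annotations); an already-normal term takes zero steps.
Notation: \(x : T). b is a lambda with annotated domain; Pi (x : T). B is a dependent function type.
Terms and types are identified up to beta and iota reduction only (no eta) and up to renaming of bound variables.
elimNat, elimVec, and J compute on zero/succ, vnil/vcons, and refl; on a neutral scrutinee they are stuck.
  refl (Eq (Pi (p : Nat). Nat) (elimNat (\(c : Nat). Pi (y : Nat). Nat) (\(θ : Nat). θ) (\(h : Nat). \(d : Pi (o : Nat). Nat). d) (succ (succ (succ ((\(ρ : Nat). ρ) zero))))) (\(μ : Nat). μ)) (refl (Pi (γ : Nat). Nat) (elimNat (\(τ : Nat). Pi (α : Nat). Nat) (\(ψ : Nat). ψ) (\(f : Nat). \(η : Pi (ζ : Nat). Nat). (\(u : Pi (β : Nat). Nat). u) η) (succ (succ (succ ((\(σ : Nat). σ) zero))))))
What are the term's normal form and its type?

normal form:
  refl (Eq (Pi (p : Nat). Nat) (\(c : Nat). c) (\(y : Nat). y)) (refl (Pi (θ : Nat). Nat) (\(h : Nat). h))
type:
  Eq (Eq (Pi (p : Nat). Nat) (\(c : Nat). c) (\(y : Nat). y)) (refl (Pi (θ : Nat). Nat) (\(h : Nat). h)) (refl (Pi (d : Nat). Nat) (\(o : Nat). o))
observation: the leftmost-outermost redex is an elimNat iota-redex, and normalization takes 26 steps.


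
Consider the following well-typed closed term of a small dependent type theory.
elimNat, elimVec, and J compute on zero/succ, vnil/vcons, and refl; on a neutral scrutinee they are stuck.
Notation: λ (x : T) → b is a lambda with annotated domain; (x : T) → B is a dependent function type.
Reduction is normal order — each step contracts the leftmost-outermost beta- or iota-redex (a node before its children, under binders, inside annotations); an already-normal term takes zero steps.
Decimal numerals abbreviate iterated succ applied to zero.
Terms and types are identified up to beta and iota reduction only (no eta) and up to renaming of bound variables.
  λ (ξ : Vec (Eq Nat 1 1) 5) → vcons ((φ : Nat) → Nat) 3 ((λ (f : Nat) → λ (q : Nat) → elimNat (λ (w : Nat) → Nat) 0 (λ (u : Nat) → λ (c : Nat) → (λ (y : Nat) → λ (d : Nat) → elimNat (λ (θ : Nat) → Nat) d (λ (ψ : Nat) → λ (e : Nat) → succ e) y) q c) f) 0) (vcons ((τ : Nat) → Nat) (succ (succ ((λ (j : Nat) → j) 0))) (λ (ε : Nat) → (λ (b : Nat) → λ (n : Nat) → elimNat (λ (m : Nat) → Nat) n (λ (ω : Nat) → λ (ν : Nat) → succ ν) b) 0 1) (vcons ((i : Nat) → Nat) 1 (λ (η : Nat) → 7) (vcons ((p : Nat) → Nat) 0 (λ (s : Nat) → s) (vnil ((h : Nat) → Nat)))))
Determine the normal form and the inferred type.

resulting normal form:
  λ (ξ : Vec (Eq Nat 1 1) 5) → vcons ((φ : Nat) → Nat) 3 (λ (f : Nat) → 0) (vcons ((q : Nat) → Nat) 2 (λ (w : Nat) → 1) (vcons ((u : Nat) → Nat) 1 (λ (c : Nat) → 7) (vcons ((y : Nat) → Nat) 0 (λ (d : Nat) → d) (vnil ((θ : Nat) → Nat)))))
inferred type:
  (ξ : Vec (Eq Nat 1 1) 5) → Vec ((φ : Nat) → Nat) 4
observation: 6 normal-order steps separate the term from its normal form.


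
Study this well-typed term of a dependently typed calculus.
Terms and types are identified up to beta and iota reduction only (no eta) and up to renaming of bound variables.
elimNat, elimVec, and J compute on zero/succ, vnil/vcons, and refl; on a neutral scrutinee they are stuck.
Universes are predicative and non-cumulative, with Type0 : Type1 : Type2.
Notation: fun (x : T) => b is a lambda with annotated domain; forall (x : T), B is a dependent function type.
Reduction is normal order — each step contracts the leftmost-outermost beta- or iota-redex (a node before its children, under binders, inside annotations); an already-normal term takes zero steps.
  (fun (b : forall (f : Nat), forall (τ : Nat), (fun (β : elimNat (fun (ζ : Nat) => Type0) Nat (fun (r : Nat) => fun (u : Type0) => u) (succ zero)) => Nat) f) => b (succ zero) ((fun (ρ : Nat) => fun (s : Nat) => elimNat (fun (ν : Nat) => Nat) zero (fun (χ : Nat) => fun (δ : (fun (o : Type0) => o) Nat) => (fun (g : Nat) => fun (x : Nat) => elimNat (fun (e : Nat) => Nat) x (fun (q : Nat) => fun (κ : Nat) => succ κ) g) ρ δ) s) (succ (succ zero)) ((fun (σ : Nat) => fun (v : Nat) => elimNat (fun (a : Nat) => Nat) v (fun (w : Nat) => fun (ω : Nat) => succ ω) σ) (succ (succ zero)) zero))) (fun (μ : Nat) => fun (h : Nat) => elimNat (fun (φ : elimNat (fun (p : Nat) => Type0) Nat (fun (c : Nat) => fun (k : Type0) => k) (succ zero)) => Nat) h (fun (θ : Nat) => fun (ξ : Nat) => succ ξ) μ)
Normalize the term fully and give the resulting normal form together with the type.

reduced normal form:
  succ (succ (succ (succ (succ zero))))
inferred type:
  Nat
observation: the term reaches its normal form after 35 normal-order steps.


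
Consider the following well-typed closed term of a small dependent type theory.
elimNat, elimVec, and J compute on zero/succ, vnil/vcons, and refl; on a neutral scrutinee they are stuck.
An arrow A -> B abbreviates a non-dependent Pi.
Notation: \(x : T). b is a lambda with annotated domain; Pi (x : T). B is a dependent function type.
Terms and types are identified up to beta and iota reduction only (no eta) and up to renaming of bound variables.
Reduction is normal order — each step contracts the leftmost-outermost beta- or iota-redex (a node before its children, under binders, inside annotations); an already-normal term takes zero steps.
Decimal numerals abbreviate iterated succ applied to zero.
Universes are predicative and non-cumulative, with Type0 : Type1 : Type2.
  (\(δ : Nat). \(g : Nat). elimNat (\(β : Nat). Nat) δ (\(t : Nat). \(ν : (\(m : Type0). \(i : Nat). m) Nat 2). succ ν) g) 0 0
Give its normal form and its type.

normal form:
  0
type:
  Nat
observation: normalization takes exactly 3 steps under the normal-order strategy.


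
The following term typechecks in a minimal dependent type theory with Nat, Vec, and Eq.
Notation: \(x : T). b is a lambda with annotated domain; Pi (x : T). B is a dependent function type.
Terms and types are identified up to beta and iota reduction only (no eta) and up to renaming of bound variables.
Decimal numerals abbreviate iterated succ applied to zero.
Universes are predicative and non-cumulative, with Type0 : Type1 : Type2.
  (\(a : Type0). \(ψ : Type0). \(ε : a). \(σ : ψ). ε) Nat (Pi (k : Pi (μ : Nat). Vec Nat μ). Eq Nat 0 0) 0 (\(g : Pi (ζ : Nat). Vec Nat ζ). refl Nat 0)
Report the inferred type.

type:
  Nat


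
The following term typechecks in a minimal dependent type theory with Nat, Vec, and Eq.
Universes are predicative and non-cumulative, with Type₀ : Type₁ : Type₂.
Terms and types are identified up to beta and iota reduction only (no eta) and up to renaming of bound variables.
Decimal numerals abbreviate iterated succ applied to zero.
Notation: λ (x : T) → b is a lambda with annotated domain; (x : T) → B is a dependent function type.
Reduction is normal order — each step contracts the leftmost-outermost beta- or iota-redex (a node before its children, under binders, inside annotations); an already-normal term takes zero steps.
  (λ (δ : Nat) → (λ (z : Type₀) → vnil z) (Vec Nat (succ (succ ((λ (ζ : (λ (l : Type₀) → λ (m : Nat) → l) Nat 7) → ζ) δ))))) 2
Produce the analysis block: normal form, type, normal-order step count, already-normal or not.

normal form:
  vnil (Vec Nat 4)
the term's type:
  Vec (Vec Nat 4) 0
normal-order step count: 3
started in normal form: no
first redex: a beta-redex


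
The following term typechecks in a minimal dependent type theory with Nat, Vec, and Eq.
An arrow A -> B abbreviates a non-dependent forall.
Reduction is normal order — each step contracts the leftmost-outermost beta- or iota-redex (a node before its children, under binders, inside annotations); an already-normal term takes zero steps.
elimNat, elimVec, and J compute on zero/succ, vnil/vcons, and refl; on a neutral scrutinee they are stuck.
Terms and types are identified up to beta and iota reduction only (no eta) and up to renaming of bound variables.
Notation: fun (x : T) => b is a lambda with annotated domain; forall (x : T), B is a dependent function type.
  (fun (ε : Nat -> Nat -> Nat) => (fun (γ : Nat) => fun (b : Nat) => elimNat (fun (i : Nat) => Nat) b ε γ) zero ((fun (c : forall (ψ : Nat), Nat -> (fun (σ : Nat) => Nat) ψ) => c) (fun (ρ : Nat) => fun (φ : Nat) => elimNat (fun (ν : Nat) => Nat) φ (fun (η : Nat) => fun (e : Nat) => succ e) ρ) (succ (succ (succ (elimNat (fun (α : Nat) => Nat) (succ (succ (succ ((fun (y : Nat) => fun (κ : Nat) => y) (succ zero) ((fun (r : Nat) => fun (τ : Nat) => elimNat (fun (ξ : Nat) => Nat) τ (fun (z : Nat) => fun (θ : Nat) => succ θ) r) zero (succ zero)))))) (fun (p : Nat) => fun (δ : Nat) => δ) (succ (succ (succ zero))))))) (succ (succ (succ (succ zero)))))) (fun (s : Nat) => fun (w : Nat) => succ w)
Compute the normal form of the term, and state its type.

reduced normal form:
  succ (succ (succ (succ (succ (succ (succ (succ (succ (succ (succ zero))))))))))
the term's type:
  Nat
observation: reduction starts at a beta-redex, and 41 normal-order steps reach the normal form.


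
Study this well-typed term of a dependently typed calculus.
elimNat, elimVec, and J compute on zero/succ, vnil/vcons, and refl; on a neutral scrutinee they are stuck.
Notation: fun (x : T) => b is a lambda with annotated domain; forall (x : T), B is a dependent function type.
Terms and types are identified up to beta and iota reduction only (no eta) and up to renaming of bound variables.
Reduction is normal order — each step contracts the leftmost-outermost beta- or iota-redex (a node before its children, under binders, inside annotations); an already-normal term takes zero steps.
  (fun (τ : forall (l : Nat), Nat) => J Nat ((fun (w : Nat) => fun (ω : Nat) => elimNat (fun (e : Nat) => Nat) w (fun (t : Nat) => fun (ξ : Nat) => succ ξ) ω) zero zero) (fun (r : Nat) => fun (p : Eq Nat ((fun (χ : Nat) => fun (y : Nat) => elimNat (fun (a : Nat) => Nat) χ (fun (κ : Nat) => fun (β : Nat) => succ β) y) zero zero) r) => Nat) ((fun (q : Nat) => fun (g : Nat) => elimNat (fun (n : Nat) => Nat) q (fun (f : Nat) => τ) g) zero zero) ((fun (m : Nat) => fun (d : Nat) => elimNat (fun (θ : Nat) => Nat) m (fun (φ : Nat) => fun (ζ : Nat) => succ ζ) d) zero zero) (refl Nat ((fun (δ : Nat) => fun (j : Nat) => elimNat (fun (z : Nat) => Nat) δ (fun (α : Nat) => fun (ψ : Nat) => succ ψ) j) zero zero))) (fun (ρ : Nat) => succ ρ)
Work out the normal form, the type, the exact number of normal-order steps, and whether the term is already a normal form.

resulting normal form:
  zero
inferred type:
  Nat
steps to reach normal form (normal order): 5
term was already normal: no
first contracted redex: a beta-redex


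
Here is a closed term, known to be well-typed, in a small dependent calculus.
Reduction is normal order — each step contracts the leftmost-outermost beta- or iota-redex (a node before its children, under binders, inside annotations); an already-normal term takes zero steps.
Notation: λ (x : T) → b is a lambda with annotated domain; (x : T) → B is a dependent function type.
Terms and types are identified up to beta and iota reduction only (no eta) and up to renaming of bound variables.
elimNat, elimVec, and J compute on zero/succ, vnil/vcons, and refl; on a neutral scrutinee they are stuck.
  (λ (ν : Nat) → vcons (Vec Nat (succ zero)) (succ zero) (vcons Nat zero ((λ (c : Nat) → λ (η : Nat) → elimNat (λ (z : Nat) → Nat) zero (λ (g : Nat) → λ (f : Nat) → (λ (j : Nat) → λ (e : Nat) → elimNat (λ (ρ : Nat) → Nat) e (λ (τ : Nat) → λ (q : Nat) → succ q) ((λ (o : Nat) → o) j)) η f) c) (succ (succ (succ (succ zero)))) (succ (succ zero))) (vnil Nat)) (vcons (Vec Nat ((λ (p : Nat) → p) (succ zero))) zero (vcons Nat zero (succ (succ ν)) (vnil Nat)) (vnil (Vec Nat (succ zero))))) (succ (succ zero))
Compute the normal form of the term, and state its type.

resulting normal form:
  vcons (Vec Nat (succ zero)) (succ zero) (vcons Nat zero (succ (succ (succ (succ (succ (succ (succ (succ zero)))))))) (vnil Nat)) (vcons (Vec Nat (succ zero)) zero (vcons Nat zero (succ (succ (succ (succ zero)))) (vnil Nat)) (vnil (Vec Nat (succ zero))))
type:
  Vec (Vec Nat (succ zero)) (succ (succ zero))


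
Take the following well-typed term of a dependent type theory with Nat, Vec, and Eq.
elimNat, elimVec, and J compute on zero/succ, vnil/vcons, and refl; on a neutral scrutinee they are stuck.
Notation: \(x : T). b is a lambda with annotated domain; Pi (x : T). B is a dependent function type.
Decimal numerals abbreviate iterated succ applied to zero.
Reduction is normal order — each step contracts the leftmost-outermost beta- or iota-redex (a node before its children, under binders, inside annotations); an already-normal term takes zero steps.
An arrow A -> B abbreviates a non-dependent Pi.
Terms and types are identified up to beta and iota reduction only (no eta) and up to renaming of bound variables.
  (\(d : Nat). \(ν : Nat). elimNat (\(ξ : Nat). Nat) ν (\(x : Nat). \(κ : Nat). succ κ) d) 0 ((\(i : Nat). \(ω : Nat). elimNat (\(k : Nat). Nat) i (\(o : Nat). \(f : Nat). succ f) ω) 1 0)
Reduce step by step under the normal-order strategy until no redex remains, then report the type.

reduction (normal order):
  (\(d : Nat). \(ν : Nat). elimNat (\(ξ : Nat). Nat) ν (\(x : Nat). \(κ : Nat). succ κ) d) 0 ((\(i : Nat). \(ω : Nat). elimNat (\(k : Nat). Nat) i (\(o : Nat). \(f : Nat). succ f) ω) 1 0)
  ~> (\(d : Nat). elimNat (\(ν : Nat). Nat) d (\(ξ : Nat). \(x : Nat). succ x) 0) ((\(κ : Nat). \(i : Nat). elimNat (\(ω : Nat). Nat) κ (\(k : Nat). \(o : Nat). succ o) i) 1 0)
  ~> elimNat (\(d : Nat). Nat) ((\(ν : Nat). \(ξ : Nat). elimNat (\(x : Nat). Nat) ν (\(κ : Nat). \(i : Nat). succ i) ξ) 1 0) (\(ω : Nat). \(k : Nat). succ k) 0
  ~> (\(d : Nat). \(ν : Nat). elimNat (\(ξ : Nat). Nat) d (\(x : Nat). \(κ : Nat). succ κ) ν) 1 0
  ~> (\(d : Nat). elimNat (\(ν : Nat). Nat) 1 (\(ξ : Nat). \(x : Nat). succ x) d) 0
  ~> elimNat (\(d : Nat). Nat) 1 (\(ν : Nat). \(ξ : Nat). succ ξ) 0
  ~> 1
the term's type:
  Nat


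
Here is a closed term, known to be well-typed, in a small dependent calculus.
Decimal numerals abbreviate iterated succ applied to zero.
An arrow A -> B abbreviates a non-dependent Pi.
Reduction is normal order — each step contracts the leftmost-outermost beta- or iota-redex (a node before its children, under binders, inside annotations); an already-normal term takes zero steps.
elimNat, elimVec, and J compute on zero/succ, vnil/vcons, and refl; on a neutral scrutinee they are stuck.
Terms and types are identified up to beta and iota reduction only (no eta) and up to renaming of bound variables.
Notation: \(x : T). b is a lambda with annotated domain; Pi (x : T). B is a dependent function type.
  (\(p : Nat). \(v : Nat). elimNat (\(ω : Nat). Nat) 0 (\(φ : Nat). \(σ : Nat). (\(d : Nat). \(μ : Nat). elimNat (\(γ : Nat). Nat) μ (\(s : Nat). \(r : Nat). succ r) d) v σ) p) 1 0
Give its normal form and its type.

reduced normal form:
  0
inferred type:
  Nat
observation: the term reaches its normal form after 9 normal-order steps.


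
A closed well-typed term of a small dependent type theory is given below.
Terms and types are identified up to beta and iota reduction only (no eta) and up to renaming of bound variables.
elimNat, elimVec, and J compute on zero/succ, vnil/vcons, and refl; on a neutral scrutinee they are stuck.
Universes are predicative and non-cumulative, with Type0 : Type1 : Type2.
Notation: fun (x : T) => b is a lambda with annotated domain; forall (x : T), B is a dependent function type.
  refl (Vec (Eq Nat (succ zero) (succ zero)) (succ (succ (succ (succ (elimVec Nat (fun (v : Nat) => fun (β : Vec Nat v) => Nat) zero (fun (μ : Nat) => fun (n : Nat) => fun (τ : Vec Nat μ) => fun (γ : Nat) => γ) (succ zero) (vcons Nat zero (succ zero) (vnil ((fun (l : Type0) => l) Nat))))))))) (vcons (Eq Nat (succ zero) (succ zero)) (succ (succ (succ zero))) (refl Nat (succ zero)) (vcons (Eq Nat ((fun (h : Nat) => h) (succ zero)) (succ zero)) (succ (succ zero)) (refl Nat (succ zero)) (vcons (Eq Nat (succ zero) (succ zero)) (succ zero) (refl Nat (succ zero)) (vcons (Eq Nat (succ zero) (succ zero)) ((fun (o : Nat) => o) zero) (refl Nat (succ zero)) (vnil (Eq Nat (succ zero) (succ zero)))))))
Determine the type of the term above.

inferred type:
  Eq (Vec (Eq Nat (succ zero) (succ zero)) (succ (succ (succ (succ zero))))) (vcons (Eq Nat (succ zero) (succ zero)) (succ (succ (succ zero))) (refl Nat (succ zero)) (vcons (Eq Nat (succ zero) (succ zero)) (succ (succ zero)) (refl Nat (succ zero)) (vcons (Eq Nat (succ zero) (succ zero)) (succ zero) (refl Nat (succ zero)) (vcons (Eq Nat (succ zero) (succ zero)) zero (refl Nat (succ zero)) (vnil (Eq Nat (succ zero) (succ zero))))))) (vcons (Eq Nat (succ zero) (succ zero)) (succ (succ (succ zero))) (refl Nat (succ zero)) (vcons (Eq Nat (succ zero) (succ zero)) (succ (succ zero)) (refl Nat (succ zero)) (vcons (Eq Nat (succ zero) (succ zero)) (succ zero) (refl Nat (succ zero)) (vcons (Eq Nat (succ zero) (succ zero)) zero (refl Nat (succ zero)) (vnil (Eq Nat (succ zero) (succ zero)))))))


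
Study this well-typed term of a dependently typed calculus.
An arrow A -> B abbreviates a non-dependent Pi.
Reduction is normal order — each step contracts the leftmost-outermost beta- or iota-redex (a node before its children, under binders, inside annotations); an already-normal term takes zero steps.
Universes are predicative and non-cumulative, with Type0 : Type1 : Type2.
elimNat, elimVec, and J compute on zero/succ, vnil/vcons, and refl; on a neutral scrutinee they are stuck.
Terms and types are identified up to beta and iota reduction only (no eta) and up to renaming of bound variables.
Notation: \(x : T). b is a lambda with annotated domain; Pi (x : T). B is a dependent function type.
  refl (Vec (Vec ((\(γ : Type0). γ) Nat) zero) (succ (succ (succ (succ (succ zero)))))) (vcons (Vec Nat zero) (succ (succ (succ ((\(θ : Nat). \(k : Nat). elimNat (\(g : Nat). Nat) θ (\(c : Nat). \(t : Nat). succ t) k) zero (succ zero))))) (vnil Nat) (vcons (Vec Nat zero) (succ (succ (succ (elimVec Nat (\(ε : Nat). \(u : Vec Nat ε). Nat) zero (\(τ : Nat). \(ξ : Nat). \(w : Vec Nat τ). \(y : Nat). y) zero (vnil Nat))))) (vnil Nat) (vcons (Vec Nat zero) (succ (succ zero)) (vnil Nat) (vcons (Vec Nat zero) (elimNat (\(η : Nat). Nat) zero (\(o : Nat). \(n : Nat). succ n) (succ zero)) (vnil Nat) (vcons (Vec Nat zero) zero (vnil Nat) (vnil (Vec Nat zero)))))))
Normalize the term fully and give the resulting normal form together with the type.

normal form:
  refl (Vec (Vec Nat zero) (succ (succ (succ (succ (succ zero)))))) (vcons (Vec Nat zero) (succ (succ (succ (succ zero)))) (vnil Nat) (vcons (Vec Nat zero) (succ (succ (succ zero))) (vnil Nat) (vcons (Vec Nat zero) (succ (succ zero)) (vnil Nat) (vcons (Vec Nat zero) (succ zero) (vnil Nat) (vcons (Vec Nat zero) zero (vnil Nat) (vnil (Vec Nat zero)))))))
inferred type:
  Eq (Vec (Vec Nat zero) (succ (succ (succ (succ (succ zero)))))) (vcons (Vec Nat zero) (succ (succ (succ (succ zero)))) (vnil Nat) (vcons (Vec Nat zero) (succ (succ (succ zero))) (vnil Nat) (vcons (Vec Nat zero) (succ (succ zero)) (vnil Nat) (vcons (Vec Nat zero) (succ zero) (vnil Nat) (vcons (Vec Nat zero) zero (vnil Nat) (vnil (Vec Nat zero))))))) (vcons (Vec Nat zero) (succ (succ (succ (succ zero)))) (vnil Nat) (vcons (Vec Nat zero) (succ (succ (succ zero))) (vnil Nat) (vcons (Vec Nat zero) (succ (succ zero)) (vnil Nat) (vcons (Vec Nat zero) (succ zero) (vnil Nat) (vcons (Vec Nat zero) zero (vnil Nat) (vnil (Vec Nat zero)))))))


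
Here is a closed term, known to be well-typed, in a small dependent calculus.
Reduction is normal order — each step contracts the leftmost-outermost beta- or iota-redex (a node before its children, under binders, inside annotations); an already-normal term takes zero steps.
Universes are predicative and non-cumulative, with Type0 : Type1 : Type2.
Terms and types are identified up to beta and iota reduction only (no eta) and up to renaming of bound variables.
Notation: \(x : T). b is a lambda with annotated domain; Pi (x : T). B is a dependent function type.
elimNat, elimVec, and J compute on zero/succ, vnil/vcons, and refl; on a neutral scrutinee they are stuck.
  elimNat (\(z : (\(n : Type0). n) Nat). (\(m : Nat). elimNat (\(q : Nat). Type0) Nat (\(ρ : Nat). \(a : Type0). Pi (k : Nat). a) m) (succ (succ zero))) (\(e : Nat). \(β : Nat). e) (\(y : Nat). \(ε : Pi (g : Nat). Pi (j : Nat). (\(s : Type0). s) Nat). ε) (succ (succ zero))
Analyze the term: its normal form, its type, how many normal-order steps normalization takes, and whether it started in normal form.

resulting normal form:
  \(z : Nat). \(n : Nat). z
type:
  Pi (z : Nat). Pi (n : Nat). Nat
normal-order step count: 7
started in normal form: no
first redex: an elimNat iota-redex


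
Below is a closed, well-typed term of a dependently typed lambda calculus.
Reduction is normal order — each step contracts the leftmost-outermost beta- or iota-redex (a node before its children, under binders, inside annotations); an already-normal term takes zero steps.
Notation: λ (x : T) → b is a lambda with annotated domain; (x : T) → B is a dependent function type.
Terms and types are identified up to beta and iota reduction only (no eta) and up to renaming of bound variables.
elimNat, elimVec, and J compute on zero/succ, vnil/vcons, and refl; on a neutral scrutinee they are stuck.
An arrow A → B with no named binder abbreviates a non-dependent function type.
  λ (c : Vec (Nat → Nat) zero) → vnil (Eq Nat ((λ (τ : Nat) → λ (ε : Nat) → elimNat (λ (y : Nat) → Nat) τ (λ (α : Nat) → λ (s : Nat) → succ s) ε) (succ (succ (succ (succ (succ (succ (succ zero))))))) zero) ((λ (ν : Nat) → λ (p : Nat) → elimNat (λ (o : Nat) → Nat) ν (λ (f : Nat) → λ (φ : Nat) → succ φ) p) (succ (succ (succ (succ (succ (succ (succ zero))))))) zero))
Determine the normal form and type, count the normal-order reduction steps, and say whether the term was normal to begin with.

resulting normal form:
  λ (c : Vec (Nat → Nat) zero) → vnil (Eq Nat (succ (succ (succ (succ (succ (succ (succ zero))))))) (succ (succ (succ (succ (succ (succ (succ zero))))))))
the term's type:
  Vec (Nat → Nat) zero → Vec (Eq Nat (succ (succ (succ (succ (succ (succ (succ zero))))))) (succ (succ (succ (succ (succ (succ (succ zero)))))))) zero
steps to reach normal form (normal order): 6
started in normal form: no
first redex: a beta-redex


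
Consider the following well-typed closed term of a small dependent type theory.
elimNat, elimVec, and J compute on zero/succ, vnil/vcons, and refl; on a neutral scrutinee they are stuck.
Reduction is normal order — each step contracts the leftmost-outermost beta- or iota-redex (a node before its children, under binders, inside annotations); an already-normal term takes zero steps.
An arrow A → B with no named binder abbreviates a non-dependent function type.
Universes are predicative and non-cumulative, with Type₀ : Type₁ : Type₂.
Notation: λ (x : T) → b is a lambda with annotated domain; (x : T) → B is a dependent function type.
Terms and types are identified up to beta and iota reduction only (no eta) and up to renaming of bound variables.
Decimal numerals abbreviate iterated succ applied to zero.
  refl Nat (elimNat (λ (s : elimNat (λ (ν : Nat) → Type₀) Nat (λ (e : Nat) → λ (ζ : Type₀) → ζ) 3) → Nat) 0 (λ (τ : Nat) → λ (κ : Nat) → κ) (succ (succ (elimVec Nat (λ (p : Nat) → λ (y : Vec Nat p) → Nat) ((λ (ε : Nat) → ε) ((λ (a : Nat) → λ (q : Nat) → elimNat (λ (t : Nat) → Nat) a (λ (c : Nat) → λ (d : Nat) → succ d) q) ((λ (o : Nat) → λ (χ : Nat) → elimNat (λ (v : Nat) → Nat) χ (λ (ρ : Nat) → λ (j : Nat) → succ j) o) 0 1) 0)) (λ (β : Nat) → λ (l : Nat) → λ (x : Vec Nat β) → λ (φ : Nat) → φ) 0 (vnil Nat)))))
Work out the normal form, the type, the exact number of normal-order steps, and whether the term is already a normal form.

reduced normal form:
  refl Nat 0
inferred type:
  Eq Nat 0 0
steps to reach normal form (normal order): 28
already normal: no
first redex: an elimNat iota-redex


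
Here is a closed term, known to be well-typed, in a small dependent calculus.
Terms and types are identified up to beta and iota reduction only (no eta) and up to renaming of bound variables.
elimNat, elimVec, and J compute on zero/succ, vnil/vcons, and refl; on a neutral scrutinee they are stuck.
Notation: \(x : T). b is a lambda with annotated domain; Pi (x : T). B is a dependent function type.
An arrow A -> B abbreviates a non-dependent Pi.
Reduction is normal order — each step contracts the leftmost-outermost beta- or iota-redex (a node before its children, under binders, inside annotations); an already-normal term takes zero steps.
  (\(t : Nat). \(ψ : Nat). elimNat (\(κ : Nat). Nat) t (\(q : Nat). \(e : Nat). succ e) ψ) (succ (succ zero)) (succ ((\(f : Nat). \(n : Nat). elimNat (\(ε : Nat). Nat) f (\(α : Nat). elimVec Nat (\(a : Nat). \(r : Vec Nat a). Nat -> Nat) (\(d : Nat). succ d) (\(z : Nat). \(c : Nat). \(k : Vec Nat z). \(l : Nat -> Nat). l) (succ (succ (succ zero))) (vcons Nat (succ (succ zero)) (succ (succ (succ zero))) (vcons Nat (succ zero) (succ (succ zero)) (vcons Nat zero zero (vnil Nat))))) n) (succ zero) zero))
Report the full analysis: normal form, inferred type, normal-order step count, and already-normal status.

reduced normal form:
  succ (succ (succ (succ zero)))
the term's type:
  Nat
normal-order step count: 12
already normal: no
first redex: a beta-redex


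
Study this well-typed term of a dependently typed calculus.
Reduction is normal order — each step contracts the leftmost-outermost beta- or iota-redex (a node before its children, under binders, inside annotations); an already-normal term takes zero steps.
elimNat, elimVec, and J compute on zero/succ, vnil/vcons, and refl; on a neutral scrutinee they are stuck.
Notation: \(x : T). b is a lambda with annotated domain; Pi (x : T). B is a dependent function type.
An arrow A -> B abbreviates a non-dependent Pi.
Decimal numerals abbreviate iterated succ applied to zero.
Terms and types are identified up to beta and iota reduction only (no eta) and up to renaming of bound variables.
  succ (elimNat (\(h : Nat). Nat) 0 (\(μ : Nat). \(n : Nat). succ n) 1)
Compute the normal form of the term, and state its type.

resulting normal form:
  2
inferred type:
  Nat
observation: contracting an elimNat iota-redex first, the term normalizes in 4 steps.


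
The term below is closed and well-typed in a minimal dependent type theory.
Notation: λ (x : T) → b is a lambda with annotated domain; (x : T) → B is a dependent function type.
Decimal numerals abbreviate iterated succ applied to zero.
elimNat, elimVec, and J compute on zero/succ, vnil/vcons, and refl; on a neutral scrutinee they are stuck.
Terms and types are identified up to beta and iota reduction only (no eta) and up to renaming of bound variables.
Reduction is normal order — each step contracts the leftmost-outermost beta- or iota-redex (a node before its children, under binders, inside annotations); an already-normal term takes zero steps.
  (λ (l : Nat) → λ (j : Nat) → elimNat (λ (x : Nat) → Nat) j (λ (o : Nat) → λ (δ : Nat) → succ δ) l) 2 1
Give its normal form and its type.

normal form:
  3
type:
  Nat
observation: the first redex contracted is a beta-redex; the normal form is reached in 9 normal-order steps.


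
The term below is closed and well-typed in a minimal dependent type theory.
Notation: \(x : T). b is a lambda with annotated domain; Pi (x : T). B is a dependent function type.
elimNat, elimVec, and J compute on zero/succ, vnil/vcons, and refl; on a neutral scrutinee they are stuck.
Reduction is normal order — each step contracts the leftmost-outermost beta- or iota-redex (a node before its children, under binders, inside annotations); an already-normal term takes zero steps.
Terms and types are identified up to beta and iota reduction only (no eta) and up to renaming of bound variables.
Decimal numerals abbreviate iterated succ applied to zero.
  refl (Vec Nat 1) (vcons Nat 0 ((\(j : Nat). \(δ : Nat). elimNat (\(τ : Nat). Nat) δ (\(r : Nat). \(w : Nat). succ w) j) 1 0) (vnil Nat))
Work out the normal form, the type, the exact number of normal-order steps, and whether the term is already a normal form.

normal form:
  refl (Vec Nat 1) (vcons Nat 0 1 (vnil Nat))
type:
  Eq (Vec Nat 1) (vcons Nat 0 1 (vnil Nat)) (vcons Nat 0 1 (vnil Nat))
steps to reach normal form (normal order): 6
term was already normal: no
first contracted redex: a beta-redex


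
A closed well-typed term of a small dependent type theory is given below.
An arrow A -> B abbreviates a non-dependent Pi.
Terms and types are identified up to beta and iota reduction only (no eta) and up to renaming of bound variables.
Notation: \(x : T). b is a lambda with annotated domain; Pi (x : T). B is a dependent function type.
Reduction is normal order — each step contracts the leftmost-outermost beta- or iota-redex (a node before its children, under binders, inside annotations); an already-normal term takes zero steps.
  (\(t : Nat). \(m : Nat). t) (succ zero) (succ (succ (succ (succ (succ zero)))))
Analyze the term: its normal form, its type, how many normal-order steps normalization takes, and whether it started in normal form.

resulting normal form:
  succ zero
the term's type:
  Nat
normal-order step count: 2
term was already normal: no
first contracted redex: a beta-redex


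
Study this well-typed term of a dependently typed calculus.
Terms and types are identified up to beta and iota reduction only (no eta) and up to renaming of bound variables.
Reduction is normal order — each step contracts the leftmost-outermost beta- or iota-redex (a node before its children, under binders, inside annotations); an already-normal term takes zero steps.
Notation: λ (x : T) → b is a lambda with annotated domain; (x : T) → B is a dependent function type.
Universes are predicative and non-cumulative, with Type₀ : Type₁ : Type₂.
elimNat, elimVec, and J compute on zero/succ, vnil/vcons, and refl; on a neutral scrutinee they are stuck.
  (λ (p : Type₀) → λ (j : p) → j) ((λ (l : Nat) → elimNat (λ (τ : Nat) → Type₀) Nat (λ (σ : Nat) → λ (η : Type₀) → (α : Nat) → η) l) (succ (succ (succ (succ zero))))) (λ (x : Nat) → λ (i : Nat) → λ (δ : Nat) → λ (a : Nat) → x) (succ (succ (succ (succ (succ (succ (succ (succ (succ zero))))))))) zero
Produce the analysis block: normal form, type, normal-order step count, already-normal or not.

resulting normal form:
  λ (p : Nat) → λ (j : Nat) → succ (succ (succ (succ (succ (succ (succ (succ (succ zero))))))))
type:
  (p : Nat) → (j : Nat) → Nat
reduction steps (normal order): 4
started in normal form: no
first contracted redex: a beta-redex


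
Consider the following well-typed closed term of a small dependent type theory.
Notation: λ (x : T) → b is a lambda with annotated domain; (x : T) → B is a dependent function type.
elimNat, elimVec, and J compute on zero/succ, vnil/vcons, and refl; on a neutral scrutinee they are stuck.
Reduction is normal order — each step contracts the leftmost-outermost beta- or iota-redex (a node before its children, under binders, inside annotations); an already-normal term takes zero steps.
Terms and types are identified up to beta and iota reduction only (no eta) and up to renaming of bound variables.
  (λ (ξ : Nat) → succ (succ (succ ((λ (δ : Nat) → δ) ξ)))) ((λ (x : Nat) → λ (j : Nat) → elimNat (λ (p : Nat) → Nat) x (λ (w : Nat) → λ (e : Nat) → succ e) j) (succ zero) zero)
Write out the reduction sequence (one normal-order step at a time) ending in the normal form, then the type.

normal-order reduction:
  (λ (ξ : Nat) → succ (succ (succ ((λ (δ : Nat) → δ) ξ)))) ((λ (x : Nat) → λ (j : Nat) → elimNat (λ (p : Nat) → Nat) x (λ (w : Nat) → λ (e : Nat) → succ e) j) (succ zero) zero)
  ~> succ (succ (succ ((λ (ξ : Nat) → ξ) ((λ (δ : Nat) → λ (x : Nat) → elimNat (λ (j : Nat) → Nat) δ (λ (p : Nat) → λ (w : Nat) → succ w) x) (succ zero) zero))))
  ~> succ (succ (succ ((λ (ξ : Nat) → λ (δ : Nat) → elimNat (λ (x : Nat) → Nat) ξ (λ (j : Nat) → λ (p : Nat) → succ p) δ) (succ zero) zero)))
  ~> succ (succ (succ ((λ (ξ : Nat) → elimNat (λ (δ : Nat) → Nat) (succ zero) (λ (x : Nat) → λ (j : Nat) → succ j) ξ) zero)))
  ~> succ (succ (succ (elimNat (λ (ξ : Nat) → Nat) (succ zero) (λ (δ : Nat) → λ (x : Nat) → succ x) zero)))
  ~> succ (succ (succ (succ zero)))
type:
  Nat


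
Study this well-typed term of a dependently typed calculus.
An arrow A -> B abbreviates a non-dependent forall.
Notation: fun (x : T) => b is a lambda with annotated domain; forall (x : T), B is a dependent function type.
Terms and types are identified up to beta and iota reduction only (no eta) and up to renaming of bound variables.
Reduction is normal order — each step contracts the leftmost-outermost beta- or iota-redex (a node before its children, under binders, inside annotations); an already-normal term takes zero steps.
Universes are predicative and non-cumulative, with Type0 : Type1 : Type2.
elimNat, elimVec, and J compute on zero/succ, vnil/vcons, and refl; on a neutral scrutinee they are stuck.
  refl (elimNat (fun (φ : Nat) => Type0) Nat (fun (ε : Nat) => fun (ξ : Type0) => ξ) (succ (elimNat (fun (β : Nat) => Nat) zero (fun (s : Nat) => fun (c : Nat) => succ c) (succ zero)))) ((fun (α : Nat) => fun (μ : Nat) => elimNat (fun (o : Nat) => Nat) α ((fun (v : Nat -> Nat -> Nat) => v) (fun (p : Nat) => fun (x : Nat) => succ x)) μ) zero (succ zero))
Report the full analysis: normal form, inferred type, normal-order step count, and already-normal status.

resulting normal form:
  refl Nat (succ zero)
the term's type:
  Eq Nat (succ zero) (succ zero)
reduction steps (normal order): 18
term was already normal: no
first redex: an elimNat iota-redex


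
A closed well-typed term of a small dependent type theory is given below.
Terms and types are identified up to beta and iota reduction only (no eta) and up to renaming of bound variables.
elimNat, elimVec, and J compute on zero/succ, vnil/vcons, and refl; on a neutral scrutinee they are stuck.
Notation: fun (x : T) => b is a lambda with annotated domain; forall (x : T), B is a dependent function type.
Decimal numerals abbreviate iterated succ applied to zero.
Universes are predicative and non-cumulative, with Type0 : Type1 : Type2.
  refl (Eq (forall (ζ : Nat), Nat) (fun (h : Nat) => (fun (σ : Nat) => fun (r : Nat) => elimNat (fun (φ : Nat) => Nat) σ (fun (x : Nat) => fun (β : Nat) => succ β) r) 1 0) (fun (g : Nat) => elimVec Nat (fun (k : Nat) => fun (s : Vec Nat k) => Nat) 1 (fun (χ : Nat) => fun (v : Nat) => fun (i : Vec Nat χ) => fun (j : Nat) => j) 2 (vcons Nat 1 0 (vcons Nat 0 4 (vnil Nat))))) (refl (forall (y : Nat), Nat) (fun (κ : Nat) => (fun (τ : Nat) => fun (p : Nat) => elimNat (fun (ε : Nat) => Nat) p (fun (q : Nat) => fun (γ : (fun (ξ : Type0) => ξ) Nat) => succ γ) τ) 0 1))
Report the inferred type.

the term's type:
  Eq (Eq (forall (ζ : Nat), Nat) (fun (h : Nat) => 1) (fun (σ : Nat) => 1)) (refl (forall (r : Nat), Nat) (fun (φ : Nat) => 1)) (refl (forall (x : Nat), Nat) (fun (β : Nat) => 1))


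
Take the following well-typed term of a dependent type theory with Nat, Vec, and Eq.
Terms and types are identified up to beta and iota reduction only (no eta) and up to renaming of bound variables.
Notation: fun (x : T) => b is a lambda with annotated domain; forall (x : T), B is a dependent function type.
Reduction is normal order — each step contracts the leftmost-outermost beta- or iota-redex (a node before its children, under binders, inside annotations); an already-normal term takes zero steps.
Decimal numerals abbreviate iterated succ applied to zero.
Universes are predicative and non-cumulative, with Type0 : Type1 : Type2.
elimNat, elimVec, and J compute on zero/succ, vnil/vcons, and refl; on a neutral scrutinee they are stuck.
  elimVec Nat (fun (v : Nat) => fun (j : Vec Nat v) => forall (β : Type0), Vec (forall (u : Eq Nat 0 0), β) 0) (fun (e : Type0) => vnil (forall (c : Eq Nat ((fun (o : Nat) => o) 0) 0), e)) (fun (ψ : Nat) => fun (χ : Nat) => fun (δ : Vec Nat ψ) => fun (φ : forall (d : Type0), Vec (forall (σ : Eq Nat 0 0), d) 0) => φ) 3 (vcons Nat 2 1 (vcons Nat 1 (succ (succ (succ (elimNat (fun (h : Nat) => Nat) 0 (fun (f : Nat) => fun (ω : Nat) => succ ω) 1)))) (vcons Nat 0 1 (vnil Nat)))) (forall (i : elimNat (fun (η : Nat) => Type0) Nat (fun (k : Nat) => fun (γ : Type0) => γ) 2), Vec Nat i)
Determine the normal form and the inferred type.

resulting normal form:
  vnil (forall (v : Eq Nat 0 0), forall (j : Nat), Vec Nat j)
the term's type:
  Vec (forall (v : Eq Nat 0 0), forall (j : Nat), Vec Nat j) 0
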